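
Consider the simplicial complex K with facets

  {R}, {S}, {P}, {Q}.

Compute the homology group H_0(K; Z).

Take the total order P < Q < R < S on the vertex set. Then K (dimension 0) consists of the simplices:

  0-simplices (4): P, Q, R, S

giving chain groups C_0 ≅ Z^4.

Reading off H_k = ker ∂_k / im ∂_{k+1}:

  H_0: rank C_0 − rank ∂_1 = 4 − 0 = 4, and there is no ∂_1, so H_0 ≅ Z^4.

H_0 ≅ Z^4.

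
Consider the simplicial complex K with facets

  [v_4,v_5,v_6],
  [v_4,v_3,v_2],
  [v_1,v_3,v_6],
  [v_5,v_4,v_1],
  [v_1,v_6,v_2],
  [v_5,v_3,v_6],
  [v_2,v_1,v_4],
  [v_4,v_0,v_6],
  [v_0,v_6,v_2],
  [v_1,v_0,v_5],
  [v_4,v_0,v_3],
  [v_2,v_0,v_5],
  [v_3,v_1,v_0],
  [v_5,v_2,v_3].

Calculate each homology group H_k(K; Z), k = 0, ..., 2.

H_0 ≅ Z,  H_1 ≅ Z^2,  H_2 ≅ Z.

Fix the vertex order v_0 < v_1 < v_2 < v_3 < v_4 < v_5 < v_6 and write every simplex with vertices in increasing order. Then dim K = 2 and the simplices of K are:

  0-simplices (7): [v_0], [v_1], [v_2], [v_3], [v_4], [v_5], [v_6]
  1-simplices (21): (21 of them)
  2-simplices (14): (14 of them)

so the chain groups are C_0 ≅ Z^7, C_1 ≅ Z^21, C_2 ≅ Z^14.

The boundary map ∂_1: C_1 → C_0 is given by ∂[p,q] = [q] − [p]. For instance
  ∂[v_3,v_4] = [v_4] − [v_3].
The resulting 7×21 matrix has rank 6, and its Smith normal form has invariant factors (1,1,1,1,1,1).

Boundary ∂_2: C_2 → C_1 sends each 2-simplex [p,q,r] to [q,r] − [p,r] + [p,q]. For instance
  ∂[v_2,v_3,v_4] = [v_3,v_4] − [v_2,v_4] + [v_2,v_3],
  ∂[v_1,v_2,v_4] = [v_2,v_4] − [v_1,v_4] + [v_1,v_2].
This gives a 21×14 integer matrix of rank 13; reducing to Smith normal form yields diagonal entries (1,1,1,1,1,1,1,1,1,1,1,1,1).

Reading off H_k = ker ∂_k / im ∂_{k+1}:

  H_0: rank C_0 − rank ∂_1 = 7 − 6 = 1, and the invariant factors of ∂_1 are all 1, so H_0 = Z.
  H_1: rank ker ∂_1 − rank ∂_2 = (21 − 6) − 13 = 2, and the invariant factors of ∂_2 are all 1, so H_1 = Z^2.
  H_2: rank ker ∂_2 − rank ∂_3 = (14 − 13) − 0 = 1, and there is no ∂_3, so H_2 = Z.

As a check, the Euler characteristic is 7 − 21 + 14 = 0, which agrees with 1 − 2 + 1 = 0.
(K is a triangulation of the torus T^2.)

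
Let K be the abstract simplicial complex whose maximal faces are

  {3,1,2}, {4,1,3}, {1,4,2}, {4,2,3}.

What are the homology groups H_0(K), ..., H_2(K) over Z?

Order the vertices as 1 < 2 < 3 < 4. Listing each simplex with vertices in this order, K has dimension 2 with simplices:

  0-simplices (4): [1], [2], [3], [4]
  1-simplices (6): [1,2], [1,3], [1,4], [2,3], [2,4], [3,4]
  2-simplices (4): [1,2,3], [1,2,4], [1,3,4], [2,3,4]

Hence C_0 ≅ Z^4, C_1 ≅ Z^6, C_2 ≅ Z^4.

The boundary map ∂_1: C_1 → C_0 sends each edge [p,q] (with p < q) to q − p.
The resulting 4×6 matrix has rank 3, and its Smith normal form has invariant factors (1,1,1).

The boundary map ∂_2: C_2 → C_1 maps a triangle to the signed sum of its edges. For instance
  ∂[2,3,4] = [3,4] − [2,4] + [2,3],
  ∂[1,3,4] = [3,4] − [1,4] + [1,3].
The resulting 6×4 matrix has rank 3, and its Smith normal form has invariant factors (1,1,1).

Computing H_k = (kernel of ∂_k) / (image of ∂_{k+1}):

  H_0: rank C_0 − rank ∂_1 = 4 − 3 = 1, and the invariant factors of ∂_1 are all 1, so H_0 = Z.
  H_1: rank ker ∂_1 − rank ∂_2 = (6 − 3) − 3 = 0, and the invariant factors of ∂_2 are all 1, so H_1 = 0.
  H_2: rank ker ∂_2 − rank ∂_3 = (4 − 3) − 0 = 1, and there is no ∂_3, so H_2 = Z.

H_0 = Z,  H_1 = 0,  H_2 = Z.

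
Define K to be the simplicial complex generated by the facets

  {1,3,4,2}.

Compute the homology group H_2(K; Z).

Order the vertices as 1 < 2 < 3 < 4. Listing each simplex with vertices in this order, K has dimension 3 with simplices:

  0-simplices (4): [1], [2], [3], [4]
  1-simplices (6): [1,2], [1,3], [1,4], [2,3], [2,4], [3,4]
  2-simplices (4): [1,2,3], [1,2,4], [1,3,4], [2,3,4]
  3-simplices (1): [1,2,3,4]

Hence C_0 ≅ Z^4, C_1 ≅ Z^6, C_2 ≅ Z^4, C_3 ≅ Z^1.

∂_1: C_1 → C_0 maps an edge to its endpoints' difference, ∂[p,q] = q − p. For instance
  ∂[2,3] = [3] − [2].
This gives a 4×6 integer matrix of rank 3; reducing to Smith normal form yields diagonal entries (1,1,1).

∂_2: C_2 → C_1 acts by ∂[p,q,r] = [q,r] − [p,r] + [p,q]. For instance
  ∂[1,2,4] = [2,4] − [1,4] + [1,2],
  ∂[1,2,3] = [2,3] − [1,3] + [1,2].
This gives a 6×4 integer matrix of rank 3; reducing to Smith normal form yields diagonal entries (1,1,1).

Boundary ∂_3: C_3 → C_2 sends each 3-simplex σ to the alternating sum Σ_i (−1)^i (σ with its i-th vertex removed). For instance
  ∂[1,2,3,4] = [2,3,4] − [1,3,4] + [1,2,4] − [1,2,3].
As a 4×1 matrix over Z this has rank 1, with invariant factors (1).

Reading off H_k = ker ∂_k / im ∂_{k+1}:

  H_2: rank ker ∂_2 − rank ∂_3 = (4 − 3) − 1 = 0, and the invariant factors of ∂_3 are all 1, so H_2 = 0.

H_2 = 0.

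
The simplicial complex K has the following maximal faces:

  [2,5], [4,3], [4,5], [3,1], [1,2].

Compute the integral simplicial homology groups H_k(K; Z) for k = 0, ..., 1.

H_0 = Z,  H_1 = Z.

Take the total order 1 < 2 < 3 < 4 < 5 on the vertex set. Then K (dimension 1) consists of the simplices:

  0-simplices (5): [1], [2], [3], [4], [5]
  1-simplices (5): [1,2], [1,3], [2,5], [3,4], [4,5]

Hence C_0 ≅ Z^5, C_1 ≅ Z^5.

The boundary map ∂_1: C_1 → C_0 sends each edge [p,q] (with p < q) to q − p.
The resulting 5×5 matrix has rank 4, and its Smith normal form has invariant factors (1,1,1,1).

Now H_k = ker ∂_k / im ∂_{k+1}, so:

  H_0: rank C_0 − rank ∂_1 = 5 − 4 = 1, and the invariant factors of ∂_1 are all 1, so H_0 = Z.
  H_1: rank ker ∂_1 − rank ∂_2 = (5 − 4) − 0 = 1, and there is no ∂_2, so H_1 = Z.

As a check, the Euler characteristic is 5 − 5 = 0, which agrees with 1 − 1 = 0.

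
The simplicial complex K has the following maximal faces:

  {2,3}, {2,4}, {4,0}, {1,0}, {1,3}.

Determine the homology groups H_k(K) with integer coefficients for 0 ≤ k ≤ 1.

Order the vertices as 0 < 1 < 2 < 3 < 4. Listing each simplex with vertices in this order, K has dimension 1 with simplices:

  0-simplices (5): [0], [1], [2], [3], [4]
  1-simplices (5): [0,1], [0,4], [1,3], [2,3], [2,4]

so the chain groups are C_0 ≅ Z^5, C_1 ≅ Z^5.

The boundary map ∂_1: C_1 → C_0 sends each edge [p,q] (with p < q) to q − p.
This gives a 5×5 integer matrix of rank 4; reducing to Smith normal form yields diagonal entries (1,1,1,1).

Now H_k = ker ∂_k / im ∂_{k+1}, so:

  H_0: rank C_0 − rank ∂_1 = 5 − 4 = 1, and the invariant factors of ∂_1 are all 1, so H_0 ≅ Z.
  H_1: rank ker ∂_1 − rank ∂_2 = (5 − 4) − 0 = 1, and there is no ∂_2, so H_1 ≅ Z.

(K is a triangulation of the circle S^1.)

H_0 ≅ Z,  H_1 ≅ Z.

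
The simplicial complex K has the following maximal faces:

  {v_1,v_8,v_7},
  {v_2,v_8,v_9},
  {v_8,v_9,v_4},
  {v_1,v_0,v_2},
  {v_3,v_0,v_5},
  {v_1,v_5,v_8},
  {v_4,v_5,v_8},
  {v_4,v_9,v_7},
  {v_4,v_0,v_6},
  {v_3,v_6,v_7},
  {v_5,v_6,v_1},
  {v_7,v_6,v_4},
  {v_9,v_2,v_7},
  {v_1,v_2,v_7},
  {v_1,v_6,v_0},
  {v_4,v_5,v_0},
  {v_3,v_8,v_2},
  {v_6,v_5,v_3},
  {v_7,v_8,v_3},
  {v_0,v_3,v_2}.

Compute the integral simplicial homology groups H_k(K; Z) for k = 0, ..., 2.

Order the vertices as v_0 < v_1 < v_2 < v_3 < v_4 < v_5 < v_6 < v_7 < v_8 < v_9. Listing each simplex with vertices in this order, K has dimension 2 with simplices:

  0-simplices (10): [v_0], [v_1], [v_2], [v_3], [v_4], [v_5], [v_6], [v_7], [v_8], [v_9]
  1-simplices (30): (30 of them)
  2-simplices (20): (20 of them)

so the chain groups are C_0 ≅ Z^10, C_1 ≅ Z^30, C_2 ≅ Z^20.

∂_1: C_1 → C_0 is given by ∂[p,q] = [q] − [p]. For instance
  ∂[v_3,v_6] = [v_6] − [v_3].
This gives a 10×30 integer matrix of rank 9; reducing to Smith normal form yields diagonal entries (1,1,1,1,1,1,1,1,1).

∂_2: C_2 → C_1 sends each 2-simplex [p,q,r] to [q,r] − [p,r] + [p,q]. For instance
  ∂[v_2,v_7,v_9] = [v_7,v_9] − [v_2,v_9] + [v_2,v_7],
  ∂[v_0,v_1,v_2] = [v_1,v_2] − [v_0,v_2] + [v_0,v_1].
The 30×20 boundary matrix has rank 20 and Smith normal form diag(1,1,1,1,1,1,1,1,1,1,1,1,1,1,1,1,1,1,1,2).

From H_k ≅ ker(∂_k) / im(∂_{k+1}) we obtain:

  H_0: rank C_0 − rank ∂_1 = 10 − 9 = 1, and the invariant factors of ∂_1 are all 1, so H_0 = Z.
  H_1: rank ker ∂_1 − rank ∂_2 = (30 − 9) − 20 = 1, and ∂_2 has invariant factor 2 > 1, so H_1 = Z ⊕ Z/2.
  H_2: rank ker ∂_2 − rank ∂_3 = (20 − 20) − 0 = 0, and there is no ∂_3, so H_2 = 0.

As a check, the Euler characteristic is 10 − 30 + 20 = 0, which agrees with 1 − 1 + 0 = 0.

H_0 = Z,  H_1 = Z ⊕ Z/2,  H_2 = 0.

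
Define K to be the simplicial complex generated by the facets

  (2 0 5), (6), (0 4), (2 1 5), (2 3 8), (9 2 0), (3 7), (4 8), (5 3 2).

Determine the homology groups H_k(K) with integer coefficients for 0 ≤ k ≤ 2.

Fix the vertex order 0 < 1 < 2 < 3 < 4 < 5 < 6 < 7 < 8 < 9 and write every simplex with vertices in increasing order. Then dim K = 2 and the simplices of K are:

  0-simplices (10): [0], [1], [2], [3], [4], [5], [6], [7], [8], [9]
  1-simplices (14): [0,2], [0,4], [0,5], [0,9], [1,2], [1,5], [2,3], [2,5], [2,8], [2,9], [3,5], [3,7], [3,8], [4,8]
  2-simplices (5): [0,2,5], [0,2,9], [1,2,5], [2,3,5], [2,3,8]

giving chain groups C_0 ≅ Z^10, C_1 ≅ Z^14, C_2 ≅ Z^5.

The boundary map ∂_1: C_1 → C_0 sends each edge [p,q] (with p < q) to q − p. For instance
  ∂[2,5] = [5] − [2].
The resulting 10×14 matrix has rank 8, and its Smith normal form has invariant factors (1,1,1,1,1,1,1,1).

Boundary ∂_2: C_2 → C_1 maps a triangle to the signed sum of its edges. For instance
  ∂[1,2,5] = [2,5] − [1,5] + [1,2],
  ∂[0,2,9] = [2,9] − [0,9] + [0,2].
As a 14×5 matrix over Z this has rank 5, with invariant factors (1,1,1,1,1).

From H_k ≅ ker(∂_k) / im(∂_{k+1}) we obtain:

  H_0: rank C_0 − rank ∂_1 = 10 − 8 = 2, and the invariant factors of ∂_1 are all 1, so H_0 = Z^2.
  H_1: rank ker ∂_1 − rank ∂_2 = (14 − 8) − 5 = 1, and the invariant factors of ∂_2 are all 1, so H_1 = Z.
  H_2: rank ker ∂_2 − rank ∂_3 = (5 − 5) − 0 = 0, and there is no ∂_3, so H_2 = 0.

H_0 = Z^2,  H_1 = Z,  H_2 = 0.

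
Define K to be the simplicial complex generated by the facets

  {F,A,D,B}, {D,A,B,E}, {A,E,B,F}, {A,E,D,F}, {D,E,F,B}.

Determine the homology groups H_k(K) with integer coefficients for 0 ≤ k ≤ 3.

H_0 = Z,  H_1 = 0,  H_2 = 0,  H_3 = Z.

K has 5 vertices, 10 edges, 10 triangles, 5 3-simplices.
rank ∂_0 = 0, rank ∂_1 = 4 ⇒ b_0 = 5 − 0 − 4 = 1; all invariant factors of ∂_1 are 1 so no torsion. So H_0 = Z.
rank ∂_1 = 4, rank ∂_2 = 6 ⇒ b_1 = 10 − 4 − 6 = 0; all invariant factors of ∂_2 are 1 so no torsion. So H_1 = 0.
rank ∂_2 = 6, rank ∂_3 = 4 ⇒ b_2 = 10 − 6 − 4 = 0; all invariant factors of ∂_3 are 1 so no torsion. So H_2 = 0.
rank ∂_3 = 4, rank ∂_4 = 0 ⇒ b_3 = 5 − 4 − 0 = 1. So H_3 = Z.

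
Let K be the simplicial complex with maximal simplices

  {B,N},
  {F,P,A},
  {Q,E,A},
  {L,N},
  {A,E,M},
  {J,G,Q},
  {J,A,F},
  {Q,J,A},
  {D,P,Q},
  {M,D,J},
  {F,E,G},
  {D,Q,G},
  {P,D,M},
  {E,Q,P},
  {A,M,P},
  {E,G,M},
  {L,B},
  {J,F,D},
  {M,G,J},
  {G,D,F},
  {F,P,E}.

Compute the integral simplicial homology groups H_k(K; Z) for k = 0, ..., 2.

H_0 = Z^2,  H_1 = Z^2 ⊕ Z_2,  H_2 = 0.

Fix the vertex order A < B < D < E < F < G < J < L < M < N < P < Q and write every simplex with vertices in increasing order. Then dim K = 2 and the simplices of K are:

  0-simplices (12): A, B, D, E, F, G, J, L, M, N, P, Q
  1-simplices (30): AE, AF, AJ, AM, AP, AQ, BL, BN, DF, DG, DJ, DM, DP, DQ, EF, EG, EM, EP, EQ, FG, FJ, FP, GJ, GM, GQ, JM, JQ, LN, MP, PQ
  2-simplices (18): AEM, AEQ, AFJ, AFP, AJQ, AMP, DFG, DFJ, DGQ, DJM, DMP, DPQ, EFG, EFP, EGM, EPQ, GJM, GJQ

giving chain groups C_0 ≅ Z^12, C_1 ≅ Z^30, C_2 ≅ Z^18.

∂_1: C_1 → C_0 maps an edge to its endpoints' difference, ∂[p,q] = q − p. For instance
  ∂GM = M − G.
This gives a 12×30 integer matrix of rank 10; reducing to Smith normal form yields diagonal entries (1,1,1,1,1,1,1,1,1,1).

Boundary ∂_2: C_2 → C_1 maps a triangle to the signed sum of its edges. For instance
  ∂EFG = FG − EG + EF,
  ∂EFP = FP − EP + EF.
This gives a 30×18 integer matrix of rank 18; reducing to Smith normal form yields diagonal entries (1,1,1,1,1,1,1,1,1,1,1,1,1,1,1,1,1,2).

Now H_k = ker ∂_k / im ∂_{k+1}, so:

  H_0: rank C_0 − rank ∂_1 = 12 − 10 = 2, and the invariant factors of ∂_1 are all 1, so H_0 ≅ Z^2.
  H_1: rank ker ∂_1 − rank ∂_2 = (30 − 10) − 18 = 2, and ∂_2 has invariant factor 2 > 1, so H_1 ≅ Z^2 ⊕ Z_2.
  H_2: rank ker ∂_2 − rank ∂_3 = (18 − 18) − 0 = 0, and there is no ∂_3, so H_2 ≅ 0.

(K is a triangulation of the disjoint union of the circle S^1 and the Klein bottle.)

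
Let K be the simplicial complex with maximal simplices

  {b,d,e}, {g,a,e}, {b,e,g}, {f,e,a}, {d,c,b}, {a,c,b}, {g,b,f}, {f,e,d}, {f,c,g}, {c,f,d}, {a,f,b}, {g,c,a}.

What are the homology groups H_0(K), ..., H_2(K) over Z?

H_0 = Z,  H_1 = Z/2Z,  H_2 = 0.

Take the total order a < b < c < d < e < f < g on the vertex set. Then K (dimension 2) consists of the simplices:

  0-simplices (7): a, b, c, d, e, f, g
  1-simplices (18): ab, ac, ae, af, ag, bc, bd, be, bf, bg, cd, cf, cg, de, df, ef, eg, fg
  2-simplices (12): abc, abf, acg, aef, aeg, bcd, bde, beg, bfg, cdf, cfg, def

so the chain groups are C_0 ≅ Z^7, C_1 ≅ Z^18, C_2 ≅ Z^12.

∂_1: C_1 → C_0 is given by ∂[p,q] = [q] − [p]. For instance
  ∂bd = d − b.
This gives a 7×18 integer matrix of rank 6; reducing to Smith normal form yields diagonal entries (1,1,1,1,1,1).

∂_2: C_2 → C_1 maps a triangle to the signed sum of its edges. For instance
  ∂cfg = fg − cg + cf,
  ∂beg = eg − bg + be.
As a 18×12 matrix over Z this has rank 12, with invariant factors (1,1,1,1,1,1,1,1,1,1,1,2).

From H_k ≅ ker(∂_k) / im(∂_{k+1}) we obtain:

  H_0: rank C_0 − rank ∂_1 = 7 − 6 = 1, and the invariant factors of ∂_1 are all 1, so H_0 ≅ Z.
  H_1: rank ker ∂_1 − rank ∂_2 = (18 − 6) − 12 = 0, and ∂_2 has invariant factor 2 > 1, so H_1 ≅ Z/2Z.
  H_2: rank ker ∂_2 − rank ∂_3 = (12 − 12) − 0 = 0, and there is no ∂_3, so H_2 ≅ 0.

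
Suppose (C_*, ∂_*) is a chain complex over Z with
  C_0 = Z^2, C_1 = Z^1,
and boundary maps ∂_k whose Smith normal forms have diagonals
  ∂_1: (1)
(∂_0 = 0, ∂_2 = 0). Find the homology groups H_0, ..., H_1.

H_0: b_0 = 2 − 0 − 1 = 1; torsion from ∂_1 factors > 1: none. So H_0 ≅ Z.
H_1: b_1 = 1 − 1 − 0 = 0; torsion from ∂_2 factors > 1: none. So H_1 ≅ 0.

H_0 ≅ Z,  H_1 = 0.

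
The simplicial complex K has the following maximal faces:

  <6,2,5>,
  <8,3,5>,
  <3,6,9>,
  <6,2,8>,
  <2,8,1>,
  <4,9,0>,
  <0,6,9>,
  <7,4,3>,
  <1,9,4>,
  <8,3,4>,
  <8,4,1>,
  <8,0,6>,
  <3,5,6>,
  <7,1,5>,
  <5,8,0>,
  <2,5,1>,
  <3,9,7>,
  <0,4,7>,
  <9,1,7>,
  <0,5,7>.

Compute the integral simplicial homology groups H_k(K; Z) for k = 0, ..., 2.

We work with the vertex ordering 0 < 1 < 2 < 3 < 4 < 5 < 6 < 7 < 8 < 9. The simplices of K, each written with vertices in increasing order, are:

  0-simplices (10): [0], [1], [2], [3], [4], [5], [6], [7], [8], [9]
  1-simplices (30): (30 of them)
  2-simplices (20): (20 of them)

so the chain groups are C_0 ≅ Z^10, C_1 ≅ Z^30, C_2 ≅ Z^20.

Boundary ∂_1: C_1 → C_0 maps an edge to its endpoints' difference, ∂[p,q] = q − p.
The resulting 10×30 matrix has rank 9, and its Smith normal form has invariant factors (1,1,1,1,1,1,1,1,1).

Boundary ∂_2: C_2 → C_1 acts by ∂[p,q,r] = [q,r] − [p,r] + [p,q]. For instance
  ∂[3,5,6] = [5,6] − [3,6] + [3,5],
  ∂[1,5,7] = [5,7] − [1,7] + [1,5].
This gives a 30×20 integer matrix of rank 20; reducing to Smith normal form yields diagonal entries (1,1,1,1,1,1,1,1,1,1,1,1,1,1,1,1,1,1,1,2).

Reading off H_k = ker ∂_k / im ∂_{k+1}:

  H_0: rank C_0 − rank ∂_1 = 10 − 9 = 1, and the invariant factors of ∂_1 are all 1, so H_0 ≅ Z.
  H_1: rank ker ∂_1 − rank ∂_2 = (30 − 9) − 20 = 1, and ∂_2 has invariant factor 2 > 1, so H_1 ≅ Z ⊕ Z_2.
  H_2: rank ker ∂_2 − rank ∂_3 = (20 − 20) − 0 = 0, and there is no ∂_3, so H_2 ≅ 0.

(K is a triangulation of the Klein bottle.)

H_0 = Z,  H_1 = Z ⊕ Z_2,  H_2 = 0.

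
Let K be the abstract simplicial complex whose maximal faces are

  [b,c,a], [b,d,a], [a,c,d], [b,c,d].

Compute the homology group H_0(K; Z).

Order the vertices as a < b < c < d. Listing each simplex with vertices in this order, K has dimension 2 with simplices:

  0-simplices (4): a, b, c, d
  1-simplices (6): ab, ac, ad, bc, bd, cd
  2-simplices (4): abc, abd, acd, bcd

Hence C_0 ≅ Z^4, C_1 ≅ Z^6, C_2 ≅ Z^4.

The boundary map ∂_1: C_1 → C_0 sends each edge [p,q] (with p < q) to q − p. For instance
  ∂ad = d − a.
This gives a 4×6 integer matrix of rank 3; reducing to Smith normal form yields diagonal entries (1,1,1).

Boundary ∂_2: C_2 → C_1 acts by ∂[p,q,r] = [q,r] − [p,r] + [p,q]. For instance
  ∂bcd = cd − bd + bc,
  ∂abc = bc − ac + ab.
The resulting 6×4 matrix has rank 3, and its Smith normal form has invariant factors (1,1,1).

Now H_k = ker ∂_k / im ∂_{k+1}, so:

  H_0: rank C_0 − rank ∂_1 = 4 − 3 = 1, and the invariant factors of ∂_1 are all 1, so H_0 = Z.

H_0 = Z.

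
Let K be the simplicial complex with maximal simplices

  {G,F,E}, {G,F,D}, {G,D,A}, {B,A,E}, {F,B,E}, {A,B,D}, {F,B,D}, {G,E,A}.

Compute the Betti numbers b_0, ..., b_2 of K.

Take the total order A < B < D < E < F < G on the vertex set. Then K (dimension 2) consists of the simplices:

  0-simplices (6): A, B, D, E, F, G
  1-simplices (12): AB, AD, AE, AG, BD, BE, BF, DF, DG, EF, EG, FG
  2-simplices (8): ABD, ABE, ADG, AEG, BDF, BEF, DFG, EFG

Hence C_0 ≅ Z^6, C_1 ≅ Z^12, C_2 ≅ Z^8.

∂_1: C_1 → C_0 sends each edge [p,q] (with p < q) to q − p.
This gives a 6×12 integer matrix of rank 5; reducing to Smith normal form yields diagonal entries (1,1,1,1,1).

∂_2: C_2 → C_1 maps a triangle to the signed sum of its edges. For instance
  ∂DFG = FG − DG + DF,
  ∂ABE = BE − AE + AB.
This gives a 12×8 integer matrix of rank 7; reducing to Smith normal form yields diagonal entries (1,1,1,1,1,1,1).

Now H_k = ker ∂_k / im ∂_{k+1}, so:

  H_0: rank C_0 − rank ∂_1 = 6 − 5 = 1, and the invariant factors of ∂_1 are all 1, so H_0 ≅ Z.
  H_1: rank ker ∂_1 − rank ∂_2 = (12 − 5) − 7 = 0, and the invariant factors of ∂_2 are all 1, so H_1 ≅ 0.
  H_2: rank ker ∂_2 − rank ∂_3 = (8 − 7) − 0 = 1, and there is no ∂_3, so H_2 ≅ Z.

As a check, the Euler characteristic is 6 − 12 + 8 = 2, which agrees with 1 − 0 + 1 = 2.

Hence the Betti numbers are b_0 = 1, b_1 = 0, b_2 = 1.

b_0 = 1, b_1 = 0, b_2 = 1.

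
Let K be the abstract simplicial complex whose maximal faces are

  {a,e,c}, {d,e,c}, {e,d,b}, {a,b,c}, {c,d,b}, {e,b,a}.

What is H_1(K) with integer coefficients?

Order the vertices as a < b < c < d < e. Listing each simplex with vertices in this order, K has dimension 2 with simplices:

  0-simplices (5): a, b, c, d, e
  1-simplices (9): ab, ac, ae, bc, bd, be, cd, ce, de
  2-simplices (6): abc, abe, ace, bcd, bde, cde

Hence C_0 ≅ Z^5, C_1 ≅ Z^9, C_2 ≅ Z^6.

The boundary map ∂_1: C_1 → C_0 maps an edge to its endpoints' difference, ∂[p,q] = q − p.
The resulting 5×9 matrix has rank 4, and its Smith normal form has invariant factors (1,1,1,1).

Boundary ∂_2: C_2 → C_1 sends each 2-simplex [p,q,r] to [q,r] − [p,r] + [p,q]. For instance
  ∂abc = bc − ac + ab,
  ∂ace = ce − ae + ac.
The 9×6 boundary matrix has rank 5 and Smith normal form diag(1,1,1,1,1).

Computing H_k = (kernel of ∂_k) / (image of ∂_{k+1}):

  H_1: rank ker ∂_1 − rank ∂_2 = (9 − 4) − 5 = 0, and the invariant factors of ∂_2 are all 1, so H_1 = 0.

(K is a triangulation of the 2-sphere S^2.)

H_1 ≅ 0.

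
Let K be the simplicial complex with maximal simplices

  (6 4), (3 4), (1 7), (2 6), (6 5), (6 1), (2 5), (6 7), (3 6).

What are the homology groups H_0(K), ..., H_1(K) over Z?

H_0 ≅ Z,  H_1 ≅ Z^3.

Fix the vertex order 1 < 2 < 3 < 4 < 5 < 6 < 7 and write every simplex with vertices in increasing order. Then dim K = 1 and the simplices of K are:

  0-simplices (7): [1], [2], [3], [4], [5], [6], [7]
  1-simplices (9): [1,6], [1,7], [2,5], [2,6], [3,4], [3,6], [4,6], [5,6], [6,7]

giving chain groups C_0 ≅ Z^7, C_1 ≅ Z^9.

Boundary ∂_1: C_1 → C_0 maps an edge to its endpoints' difference, ∂[p,q] = q − p.
The 7×9 boundary matrix has rank 6 and Smith normal form diag(1,1,1,1,1,1).

Now H_k = ker ∂_k / im ∂_{k+1}, so:

  H_0: rank C_0 − rank ∂_1 = 7 − 6 = 1, and the invariant factors of ∂_1 are all 1, so H_0 ≅ Z.
  H_1: rank ker ∂_1 − rank ∂_2 = (9 − 6) − 0 = 3, and there is no ∂_2, so H_1 ≅ Z^3.

As a check, the Euler characteristic is 7 − 9 = -2, which agrees with 1 − 3 = -2.
(K is a triangulation of a wedge of 3 circles.)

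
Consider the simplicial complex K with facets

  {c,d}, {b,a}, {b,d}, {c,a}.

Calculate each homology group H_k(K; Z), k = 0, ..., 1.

H_0 = Z,  H_1 = Z.

Fix the vertex order a < b < c < d and write every simplex with vertices in increasing order. Then dim K = 1 and the simplices of K are:

  0-simplices (4): a, b, c, d
  1-simplices (4): ab, ac, bd, cd

giving chain groups C_0 ≅ Z^4, C_1 ≅ Z^4.

The boundary map ∂_1: C_1 → C_0 is given by ∂[p,q] = [q] − [p]. For instance
  ∂cd = d − c.
The resulting 4×4 matrix has rank 3, and its Smith normal form has invariant factors (1,1,1).

From H_k ≅ ker(∂_k) / im(∂_{k+1}) we obtain:

  H_0: rank C_0 − rank ∂_1 = 4 − 3 = 1, and the invariant factors of ∂_1 are all 1, so H_0 = Z.
  H_1: rank ker ∂_1 − rank ∂_2 = (4 − 3) − 0 = 1, and there is no ∂_2, so H_1 = Z.

(K is a triangulation of the circle S^1.)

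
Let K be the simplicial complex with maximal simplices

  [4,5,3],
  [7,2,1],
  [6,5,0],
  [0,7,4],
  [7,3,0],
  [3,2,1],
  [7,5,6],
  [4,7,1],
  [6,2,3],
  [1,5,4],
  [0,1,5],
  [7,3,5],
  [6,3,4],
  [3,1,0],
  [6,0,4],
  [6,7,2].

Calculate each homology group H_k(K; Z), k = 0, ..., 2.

H_0 ≅ Z,  H_1 ≅ Z^2,  H_2 ≅ Z.

Take the total order 0 < 1 < 2 < 3 < 4 < 5 < 6 < 7 on the vertex set. Then K (dimension 2) consists of the simplices:

  0-simplices (8): [0], [1], [2], [3], [4], [5], [6], [7]
  1-simplices (24): (24 of them)
  2-simplices (16): [0,1,3], [0,1,5], [0,3,7], [0,4,6], [0,4,7], [0,5,6], [1,2,3], [1,2,7], [1,4,5], [1,4,7], [2,3,6], [2,6,7], [3,4,5], [3,4,6], [3,5,7], [5,6,7]

Hence C_0 ≅ Z^8, C_1 ≅ Z^24, C_2 ≅ Z^16.

The boundary map ∂_1: C_1 → C_0 maps an edge to its endpoints' difference, ∂[p,q] = q − p. For instance
  ∂[3,6] = [6] − [3].
The 8×24 boundary matrix has rank 7 and Smith normal form diag(1,1,1,1,1,1,1).

The boundary map ∂_2: C_2 → C_1 maps a triangle to the signed sum of its edges. For instance
  ∂[1,2,3] = [2,3] − [1,3] + [1,2],
  ∂[2,6,7] = [6,7] − [2,7] + [2,6].
As a 24×16 matrix over Z this has rank 15, with invariant factors (1,1,1,1,1,1,1,1,1,1,1,1,1,1,1).

Now H_k = ker ∂_k / im ∂_{k+1}, so:

  H_0: rank C_0 − rank ∂_1 = 8 − 7 = 1, and the invariant factors of ∂_1 are all 1, so H_0 = Z.
  H_1: rank ker ∂_1 − rank ∂_2 = (24 − 7) − 15 = 2, and the invariant factors of ∂_2 are all 1, so H_1 = Z^2.
  H_2: rank ker ∂_2 − rank ∂_3 = (16 − 15) − 0 = 1, and there is no ∂_3, so H_2 = Z.

As a check, the Euler characteristic is 8 − 24 + 16 = 0, which agrees with 1 − 2 + 1 = 0.
(K is a triangulation of the torus T^2.)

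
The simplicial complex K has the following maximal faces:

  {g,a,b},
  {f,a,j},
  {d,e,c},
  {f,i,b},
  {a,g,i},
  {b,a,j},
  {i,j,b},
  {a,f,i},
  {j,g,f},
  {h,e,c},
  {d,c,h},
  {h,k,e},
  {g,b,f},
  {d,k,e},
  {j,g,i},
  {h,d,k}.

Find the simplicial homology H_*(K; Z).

H_0 ≅ Z^2,  H_1 ≅ Z/2,  H_2 ≅ Z.

We work with the vertex ordering a < b < c < d < e < f < g < h < i < j < k. The simplices of K, each written with vertices in increasing order, are:

  0-simplices (11): a, b, c, d, e, f, g, h, i, j, k
  1-simplices (24): ab, af, ag, ai, aj, bf, bg, bi, bj, cd, ce, ch, de, dh, dk, eh, ek, fg, fi, fj, gi, gj, hk, ij
  2-simplices (16): abg, abj, afi, afj, agi, bfg, bfi, bij, cde, cdh, ceh, dek, dhk, ehk, fgj, gij

giving chain groups C_0 ≅ Z^11, C_1 ≅ Z^24, C_2 ≅ Z^16.

The boundary map ∂_1: C_1 → C_0 sends each edge [p,q] (with p < q) to q − p. For instance
  ∂ek = k − e.
This gives a 11×24 integer matrix of rank 9; reducing to Smith normal form yields diagonal entries (1,1,1,1,1,1,1,1,1).

The boundary map ∂_2: C_2 → C_1 acts by ∂[p,q,r] = [q,r] − [p,r] + [p,q]. For instance
  ∂bij = ij − bj + bi,
  ∂ehk = hk − ek + eh.
As a 24×16 matrix over Z this has rank 15, with invariant factors (1,1,1,1,1,1,1,1,1,1,1,1,1,1,2).

Reading off H_k = ker ∂_k / im ∂_{k+1}:

  H_0: rank C_0 − rank ∂_1 = 11 − 9 = 2, and the invariant factors of ∂_1 are all 1, so H_0 = Z^2.
  H_1: rank ker ∂_1 − rank ∂_2 = (24 − 9) − 15 = 0, and ∂_2 has invariant factor 2 > 1, so H_1 = Z/2.
  H_2: rank ker ∂_2 − rank ∂_3 = (16 − 15) − 0 = 1, and there is no ∂_3, so H_2 = Z.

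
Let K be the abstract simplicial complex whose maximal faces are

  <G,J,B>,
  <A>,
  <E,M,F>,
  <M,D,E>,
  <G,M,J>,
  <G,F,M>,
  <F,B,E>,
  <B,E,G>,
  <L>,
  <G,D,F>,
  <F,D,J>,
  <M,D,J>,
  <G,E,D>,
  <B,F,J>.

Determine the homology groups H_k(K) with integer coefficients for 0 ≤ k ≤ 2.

Fix the vertex order A < B < D < E < F < G < J < L < M and write every simplex with vertices in increasing order. Then dim K = 2 and the simplices of K are:

  0-simplices (9): A, B, D, E, F, G, J, L, M
  1-simplices (18): BE, BF, BG, BJ, DE, DF, DG, DJ, DM, EF, EG, EM, FG, FJ, FM, GJ, GM, JM
  2-simplices (12): BEF, BEG, BFJ, BGJ, DEG, DEM, DFG, DFJ, DJM, EFM, FGM, GJM

so the chain groups are C_0 ≅ Z^9, C_1 ≅ Z^18, C_2 ≅ Z^12.

Boundary ∂_1: C_1 → C_0 is given by ∂[p,q] = [q] − [p]. For instance
  ∂JM = M − J.
This gives a 9×18 integer matrix of rank 6; reducing to Smith normal form yields diagonal entries (1,1,1,1,1,1).

The boundary map ∂_2: C_2 → C_1 acts by ∂[p,q,r] = [q,r] − [p,r] + [p,q]. For instance
  ∂FGM = GM − FM + FG,
  ∂BGJ = GJ − BJ + BG.
The resulting 18×12 matrix has rank 12, and its Smith normal form has invariant factors (1,1,1,1,1,1,1,1,1,1,1,2).

From H_k ≅ ker(∂_k) / im(∂_{k+1}) we obtain:

  H_0: rank C_0 − rank ∂_1 = 9 − 6 = 3, and the invariant factors of ∂_1 are all 1, so H_0 ≅ Z^3.
  H_1: rank ker ∂_1 − rank ∂_2 = (18 − 6) − 12 = 0, and ∂_2 has invariant factor 2 > 1, so H_1 ≅ Z/2.
  H_2: rank ker ∂_2 − rank ∂_3 = (12 − 12) − 0 = 0, and there is no ∂_3, so H_2 ≅ 0.

As a check, the Euler characteristic is 9 − 18 + 12 = 3, which agrees with 3 − 0 + 0 = 3.

H_0 ≅ Z^3,  H_1 ≅ Z/2,  H_2 = 0.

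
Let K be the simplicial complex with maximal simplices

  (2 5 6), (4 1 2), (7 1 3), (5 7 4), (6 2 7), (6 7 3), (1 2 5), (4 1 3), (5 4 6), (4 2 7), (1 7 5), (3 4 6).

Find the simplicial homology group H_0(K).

Order the vertices as 1 < 2 < 3 < 4 < 5 < 6 < 7. Listing each simplex with vertices in this order, K has dimension 2 with simplices:

  0-simplices (7): [1], [2], [3], [4], [5], [6], [7]
  1-simplices (18): [1,2], [1,3], [1,4], [1,5], [1,7], [2,4], [2,5], [2,6], [2,7], [3,4], [3,6], [3,7], [4,5], [4,6], [4,7], [5,6], [5,7], [6,7]
  2-simplices (12): [1,2,4], [1,2,5], [1,3,4], [1,3,7], [1,5,7], [2,4,7], [2,5,6], [2,6,7], [3,4,6], [3,6,7], [4,5,6], [4,5,7]

giving chain groups C_0 ≅ Z^7, C_1 ≅ Z^18, C_2 ≅ Z^12.

Boundary ∂_1: C_1 → C_0 maps an edge to its endpoints' difference, ∂[p,q] = q − p. For instance
  ∂[1,4] = [4] − [1].
The 7×18 boundary matrix has rank 6 and Smith normal form diag(1,1,1,1,1,1).

∂_2: C_2 → C_1 maps a triangle to the signed sum of its edges. For instance
  ∂[1,2,5] = [2,5] − [1,5] + [1,2],
  ∂[4,5,7] = [5,7] − [4,7] + [4,5].
The resulting 18×12 matrix has rank 12, and its Smith normal form has invariant factors (1,1,1,1,1,1,1,1,1,1,1,2).

Reading off H_k = ker ∂_k / im ∂_{k+1}:

  H_0: rank C_0 − rank ∂_1 = 7 − 6 = 1, and the invariant factors of ∂_1 are all 1, so H_0 = Z.

H_0 = Z.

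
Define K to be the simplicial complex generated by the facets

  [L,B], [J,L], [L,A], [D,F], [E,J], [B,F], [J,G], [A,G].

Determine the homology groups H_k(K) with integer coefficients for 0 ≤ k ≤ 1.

K has 8 vertices, 8 edges.
rank ∂_0 = 0, rank ∂_1 = 7 ⇒ b_0 = 8 − 0 − 7 = 1; all invariant factors of ∂_1 are 1 so no torsion. So H_0 = Z.
rank ∂_1 = 7, rank ∂_2 = 0 ⇒ b_1 = 8 − 7 − 0 = 1. So H_1 = Z.

H_0 = Z,  H_1 = Z.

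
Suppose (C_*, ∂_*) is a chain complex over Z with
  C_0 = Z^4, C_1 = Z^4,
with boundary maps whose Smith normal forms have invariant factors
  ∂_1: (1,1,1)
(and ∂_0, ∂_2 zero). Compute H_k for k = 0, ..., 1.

H_0: b_0 = 4 − 0 − 3 = 1; torsion from ∂_1 factors > 1: none. So H_0 = Z.
H_1: b_1 = 4 − 3 − 0 = 1; torsion from ∂_2 factors > 1: none. So H_1 = Z.

H_0 = Z,  H_1 = Z.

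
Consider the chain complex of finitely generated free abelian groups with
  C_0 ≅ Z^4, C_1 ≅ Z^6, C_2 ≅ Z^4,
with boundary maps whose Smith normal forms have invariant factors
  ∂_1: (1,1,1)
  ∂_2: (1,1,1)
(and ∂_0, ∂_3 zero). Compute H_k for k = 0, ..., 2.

H_0: b_0 = 4 − 0 − 3 = 1; torsion from ∂_1 factors > 1: none. So H_0 = Z.
H_1: b_1 = 6 − 3 − 3 = 0; torsion from ∂_2 factors > 1: none. So H_1 = 0.
H_2: b_2 = 4 − 3 − 0 = 1; torsion from ∂_3 factors > 1: none. So H_2 = Z.

H_0 = Z,  H_1 = 0,  H_2 = Z.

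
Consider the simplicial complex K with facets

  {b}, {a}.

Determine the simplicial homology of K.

H_0 ≅ Z^2.

Fix the vertex order a < b and write every simplex with vertices in increasing order. Then dim K = 0 and the simplices of K are:

  0-simplices (2): a, b

so the chain groups are C_0 ≅ Z^2.

Reading off H_k = ker ∂_k / im ∂_{k+1}:

  H_0: rank C_0 − rank ∂_1 = 2 − 0 = 2, and there is no ∂_1, so H_0 = Z^2.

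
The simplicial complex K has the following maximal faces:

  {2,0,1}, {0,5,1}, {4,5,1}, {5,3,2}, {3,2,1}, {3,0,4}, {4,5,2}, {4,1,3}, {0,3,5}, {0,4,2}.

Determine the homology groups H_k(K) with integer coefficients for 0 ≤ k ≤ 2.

H_0 ≅ Z,  H_1 ≅ Z/2,  H_2 = 0.

Order the vertices as 0 < 1 < 2 < 3 < 4 < 5. Listing each simplex with vertices in this order, K has dimension 2 with simplices:

  0-simplices (6): [0], [1], [2], [3], [4], [5]
  1-simplices (15): [0,1], [0,2], [0,3], [0,4], [0,5], [1,2], [1,3], [1,4], [1,5], [2,3], [2,4], [2,5], [3,4], [3,5], [4,5]
  2-simplices (10): [0,1,2], [0,1,5], [0,2,4], [0,3,4], [0,3,5], [1,2,3], [1,3,4], [1,4,5], [2,3,5], [2,4,5]

giving chain groups C_0 ≅ Z^6, C_1 ≅ Z^15, C_2 ≅ Z^10.

The boundary map ∂_1: C_1 → C_0 maps an edge to its endpoints' difference, ∂[p,q] = q − p.
The 6×15 boundary matrix has rank 5 and Smith normal form diag(1,1,1,1,1).

Boundary ∂_2: C_2 → C_1 maps a triangle to the signed sum of its edges. For instance
  ∂[1,3,4] = [3,4] − [1,4] + [1,3],
  ∂[0,1,2] = [1,2] − [0,2] + [0,1].
This gives a 15×10 integer matrix of rank 10; reducing to Smith normal form yields diagonal entries (1,1,1,1,1,1,1,1,1,2).

From H_k ≅ ker(∂_k) / im(∂_{k+1}) we obtain:

  H_0: rank C_0 − rank ∂_1 = 6 − 5 = 1, and the invariant factors of ∂_1 are all 1, so H_0 = Z.
  H_1: rank ker ∂_1 − rank ∂_2 = (15 − 5) − 10 = 0, and ∂_2 has invariant factor 2 > 1, so H_1 = Z/2.
  H_2: rank ker ∂_2 − rank ∂_3 = (10 − 10) − 0 = 0, and there is no ∂_3, so H_2 = 0.

As a check, the Euler characteristic is 6 − 15 + 10 = 1, which agrees with 1 − 0 + 0 = 1.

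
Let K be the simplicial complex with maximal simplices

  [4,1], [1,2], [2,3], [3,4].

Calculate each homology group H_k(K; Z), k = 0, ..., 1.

Order the vertices as 1 < 2 < 3 < 4. Listing each simplex with vertices in this order, K has dimension 1 with simplices:

  0-simplices (4): [1], [2], [3], [4]
  1-simplices (4): [1,2], [1,4], [2,3], [3,4]

Hence C_0 ≅ Z^4, C_1 ≅ Z^4.

The boundary map ∂_1: C_1 → C_0 is given by ∂[p,q] = [q] − [p]. For instance
  ∂[3,4] = [4] − [3].
The 4×4 boundary matrix has rank 3 and Smith normal form diag(1,1,1).

Computing H_k = (kernel of ∂_k) / (image of ∂_{k+1}):

  H_0: rank C_0 − rank ∂_1 = 4 − 3 = 1, and the invariant factors of ∂_1 are all 1, so H_0 = Z.
  H_1: rank ker ∂_1 − rank ∂_2 = (4 − 3) − 0 = 1, and there is no ∂_2, so H_1 = Z.

H_0 ≅ Z,  H_1 ≅ Z.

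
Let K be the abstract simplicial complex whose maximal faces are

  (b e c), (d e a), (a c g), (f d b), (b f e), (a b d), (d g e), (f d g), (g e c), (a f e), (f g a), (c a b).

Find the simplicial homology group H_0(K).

We work with the vertex ordering a < b < c < d < e < f < g. The simplices of K, each written with vertices in increasing order, are:

  0-simplices (7): a, b, c, d, e, f, g
  1-simplices (18): ab, ac, ad, ae, af, ag, bc, bd, be, bf, ce, cg, de, df, dg, ef, eg, fg
  2-simplices (12): abc, abd, acg, ade, aef, afg, bce, bdf, bef, ceg, deg, dfg

giving chain groups C_0 ≅ Z^7, C_1 ≅ Z^18, C_2 ≅ Z^12.

∂_1: C_1 → C_0 sends each edge [p,q] (with p < q) to q − p. For instance
  ∂fg = g − f.
The resulting 7×18 matrix has rank 6, and its Smith normal form has invariant factors (1,1,1,1,1,1).

The boundary map ∂_2: C_2 → C_1 maps a triangle to the signed sum of its edges. For instance
  ∂abd = bd − ad + ab,
  ∂ade = de − ae + ad.
This gives a 18×12 integer matrix of rank 12; reducing to Smith normal form yields diagonal entries (1,1,1,1,1,1,1,1,1,1,1,2).

Computing H_k = (kernel of ∂_k) / (image of ∂_{k+1}):

  H_0: rank C_0 − rank ∂_1 = 7 − 6 = 1, and the invariant factors of ∂_1 are all 1, so H_0 = Z.

H_0 ≅ Z.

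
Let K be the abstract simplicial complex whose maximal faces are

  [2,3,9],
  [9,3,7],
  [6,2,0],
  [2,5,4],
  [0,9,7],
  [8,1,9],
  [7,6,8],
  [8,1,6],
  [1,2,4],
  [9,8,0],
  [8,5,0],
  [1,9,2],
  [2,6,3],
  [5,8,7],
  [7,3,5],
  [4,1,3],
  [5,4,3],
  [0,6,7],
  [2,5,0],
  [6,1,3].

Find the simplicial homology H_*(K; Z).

H_0 = Z,  H_1 = Z ⊕ Z/2Z,  H_2 = 0.

We work with the vertex ordering 0 < 1 < 2 < 3 < 4 < 5 < 6 < 7 < 8 < 9. The simplices of K, each written with vertices in increasing order, are:

  0-simplices (10): [0], [1], [2], [3], [4], [5], [6], [7], [8], [9]
  1-simplices (30): (30 of them)
  2-simplices (20): (20 of them)

giving chain groups C_0 ≅ Z^10, C_1 ≅ Z^30, C_2 ≅ Z^20.

∂_1: C_1 → C_0 sends each edge [p,q] (with p < q) to q − p. For instance
  ∂[1,6] = [6] − [1].
This gives a 10×30 integer matrix of rank 9; reducing to Smith normal form yields diagonal entries (1,1,1,1,1,1,1,1,1).

∂_2: C_2 → C_1 acts by ∂[p,q,r] = [q,r] − [p,r] + [p,q]. For instance
  ∂[0,8,9] = [8,9] − [0,9] + [0,8],
  ∂[3,4,5] = [4,5] − [3,5] + [3,4].
The 30×20 boundary matrix has rank 20 and Smith normal form diag(1,1,1,1,1,1,1,1,1,1,1,1,1,1,1,1,1,1,1,2).

Reading off H_k = ker ∂_k / im ∂_{k+1}:

  H_0: rank C_0 − rank ∂_1 = 10 − 9 = 1, and the invariant factors of ∂_1 are all 1, so H_0 = Z.
  H_1: rank ker ∂_1 − rank ∂_2 = (30 − 9) − 20 = 1, and ∂_2 has invariant factor 2 > 1, so H_1 = Z ⊕ Z/2Z.
  H_2: rank ker ∂_2 − rank ∂_3 = (20 − 20) − 0 = 0, and there is no ∂_3, so H_2 = 0.

As a check, the Euler characteristic is 10 − 30 + 20 = 0, which agrees with 1 − 1 + 0 = 0.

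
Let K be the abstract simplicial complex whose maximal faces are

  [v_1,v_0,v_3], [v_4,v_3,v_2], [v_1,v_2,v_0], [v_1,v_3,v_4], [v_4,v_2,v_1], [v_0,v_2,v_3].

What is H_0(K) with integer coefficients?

Fix the vertex order v_0 < v_1 < v_2 < v_3 < v_4 and write every simplex with vertices in increasing order. Then dim K = 2 and the simplices of K are:

  0-simplices (5): [v_0], [v_1], [v_2], [v_3], [v_4]
  1-simplices (9): [v_0,v_1], [v_0,v_2], [v_0,v_3], [v_1,v_2], [v_1,v_3], [v_1,v_4], [v_2,v_3], [v_2,v_4], [v_3,v_4]
  2-simplices (6): [v_0,v_1,v_2], [v_0,v_1,v_3], [v_0,v_2,v_3], [v_1,v_2,v_4], [v_1,v_3,v_4], [v_2,v_3,v_4]

Hence C_0 ≅ Z^5, C_1 ≅ Z^9, C_2 ≅ Z^6.

∂_1: C_1 → C_0 sends each edge [p,q] (with p < q) to q − p.
As a 5×9 matrix over Z this has rank 4, with invariant factors (1,1,1,1).

The boundary map ∂_2: C_2 → C_1 acts by ∂[p,q,r] = [q,r] − [p,r] + [p,q]. For instance
  ∂[v_1,v_2,v_4] = [v_2,v_4] − [v_1,v_4] + [v_1,v_2],
  ∂[v_0,v_1,v_2] = [v_1,v_2] − [v_0,v_2] + [v_0,v_1].
The 9×6 boundary matrix has rank 5 and Smith normal form diag(1,1,1,1,1).

Reading off H_k = ker ∂_k / im ∂_{k+1}:

  H_0: rank C_0 − rank ∂_1 = 5 − 4 = 1, and the invariant factors of ∂_1 are all 1, so H_0 ≅ Z.

H_0 = Z.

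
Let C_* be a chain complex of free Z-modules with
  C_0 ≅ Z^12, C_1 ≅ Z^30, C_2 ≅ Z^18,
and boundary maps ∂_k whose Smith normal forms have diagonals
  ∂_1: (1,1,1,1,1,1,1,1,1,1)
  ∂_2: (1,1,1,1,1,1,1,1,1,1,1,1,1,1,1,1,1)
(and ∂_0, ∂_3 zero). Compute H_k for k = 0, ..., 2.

H_0: b_0 = 12 − 0 − 10 = 2; torsion from ∂_1 factors > 1: none. So H_0 = Z^2.
H_1: b_1 = 30 − 10 − 17 = 3; torsion from ∂_2 factors > 1: none. So H_1 = Z^3.
H_2: b_2 = 18 − 17 − 0 = 1; torsion from ∂_3 factors > 1: none. So H_2 = Z.

H_0 = Z^2,  H_1 = Z^3,  H_2 = Z.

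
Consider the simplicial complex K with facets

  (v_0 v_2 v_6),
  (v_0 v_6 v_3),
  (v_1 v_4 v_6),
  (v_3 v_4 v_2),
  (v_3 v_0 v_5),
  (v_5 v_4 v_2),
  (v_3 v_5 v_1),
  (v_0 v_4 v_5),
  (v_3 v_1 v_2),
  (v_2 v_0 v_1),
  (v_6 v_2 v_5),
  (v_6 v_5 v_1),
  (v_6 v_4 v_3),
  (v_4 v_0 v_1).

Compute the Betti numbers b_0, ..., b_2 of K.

We work with the vertex ordering v_0 < v_1 < v_2 < v_3 < v_4 < v_5 < v_6. The simplices of K, each written with vertices in increasing order, are:

  0-simplices (7): [v_0], [v_1], [v_2], [v_3], [v_4], [v_5], [v_6]
  1-simplices (21): (21 of them)
  2-simplices (14): (14 of them)

so the chain groups are C_0 ≅ Z^7, C_1 ≅ Z^21, C_2 ≅ Z^14.

The boundary map ∂_1: C_1 → C_0 sends each edge [p,q] (with p < q) to q − p. For instance
  ∂[v_3,v_5] = [v_5] − [v_3].
The resulting 7×21 matrix has rank 6, and its Smith normal form has invariant factors (1,1,1,1,1,1).

Boundary ∂_2: C_2 → C_1 acts by ∂[p,q,r] = [q,r] − [p,r] + [p,q]. For instance
  ∂[v_2,v_3,v_4] = [v_3,v_4] − [v_2,v_4] + [v_2,v_3],
  ∂[v_1,v_4,v_6] = [v_4,v_6] − [v_1,v_6] + [v_1,v_4].
As a 21×14 matrix over Z this has rank 13, with invariant factors (1,1,1,1,1,1,1,1,1,1,1,1,1).

Now H_k = ker ∂_k / im ∂_{k+1}, so:

  H_0: rank C_0 − rank ∂_1 = 7 − 6 = 1, and the invariant factors of ∂_1 are all 1, so H_0 = Z.
  H_1: rank ker ∂_1 − rank ∂_2 = (21 − 6) − 13 = 2, and the invariant factors of ∂_2 are all 1, so H_1 = Z^2.
  H_2: rank ker ∂_2 − rank ∂_3 = (14 − 13) − 0 = 1, and there is no ∂_3, so H_2 = Z.

(K is a triangulation of the torus T^2.)

Hence the Betti numbers are b_0 = 1, b_1 = 2, b_2 = 1.

b_0 = 1, b_1 = 2, b_2 = 1.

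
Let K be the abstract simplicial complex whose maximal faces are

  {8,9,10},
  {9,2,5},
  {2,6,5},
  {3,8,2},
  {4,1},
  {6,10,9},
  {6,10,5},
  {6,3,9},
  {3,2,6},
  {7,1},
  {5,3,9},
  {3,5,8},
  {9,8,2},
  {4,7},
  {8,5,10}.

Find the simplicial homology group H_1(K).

H_1 = Z ⊕ Z/2Z.

K has 10 vertices, 21 edges, 12 triangles.
rank ∂_1 = 8, rank ∂_2 = 12 ⇒ b_1 = 21 − 8 − 12 = 1; ∂_2 has invariant factor(s) [2] giving torsion. So H_1 = Z ⊕ Z/2Z.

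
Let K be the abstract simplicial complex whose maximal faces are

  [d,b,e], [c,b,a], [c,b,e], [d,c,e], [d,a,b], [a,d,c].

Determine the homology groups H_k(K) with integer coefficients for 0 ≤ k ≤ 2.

H_0 = Z,  H_1 = 0,  H_2 = Z.

We work with the vertex ordering a < b < c < d < e. The simplices of K, each written with vertices in increasing order, are:

  0-simplices (5): a, b, c, d, e
  1-simplices (9): ab, ac, ad, bc, bd, be, cd, ce, de
  2-simplices (6): abc, abd, acd, bce, bde, cde

Hence C_0 ≅ Z^5, C_1 ≅ Z^9, C_2 ≅ Z^6.

∂_1: C_1 → C_0 is given by ∂[p,q] = [q] − [p]. For instance
  ∂de = e − d.
This gives a 5×9 integer matrix of rank 4; reducing to Smith normal form yields diagonal entries (1,1,1,1).

Boundary ∂_2: C_2 → C_1 sends each 2-simplex [p,q,r] to [q,r] − [p,r] + [p,q]. For instance
  ∂cde = de − ce + cd,
  ∂bce = ce − be + bc.
As a 9×6 matrix over Z this has rank 5, with invariant factors (1,1,1,1,1).

Computing H_k = (kernel of ∂_k) / (image of ∂_{k+1}):

  H_0: rank C_0 − rank ∂_1 = 5 − 4 = 1, and the invariant factors of ∂_1 are all 1, so H_0 ≅ Z.
  H_1: rank ker ∂_1 − rank ∂_2 = (9 − 4) − 5 = 0, and the invariant factors of ∂_2 are all 1, so H_1 ≅ 0.
  H_2: rank ker ∂_2 − rank ∂_3 = (6 − 5) − 0 = 1, and there is no ∂_3, so H_2 ≅ Z.

As a check, the Euler characteristic is 5 − 9 + 6 = 2, which agrees with 1 − 0 + 1 = 2.
(K is a triangulation of the 2-sphere S^2.)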